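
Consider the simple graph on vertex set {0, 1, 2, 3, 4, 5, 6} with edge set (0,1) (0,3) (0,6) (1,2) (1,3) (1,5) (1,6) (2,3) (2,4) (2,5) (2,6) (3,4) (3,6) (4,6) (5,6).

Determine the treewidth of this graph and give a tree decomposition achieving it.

Treewidth 3.
One such decomposition:
Bags: B1 = {1, 2, 5, 6}  B2 = {1, 2, 3, 6}  B3 = {0, 1, 3, 6}  B4 = {2, 3, 4, 6}
Tree: B1–B2, B2–B3, B2–B4

The largest bag has 4 vertices, giving width 3; this decomposition certifies tw(G) ≤ 3. Conversely, {0, 1, 3, 6} is a clique of size 4, and the vertices of any clique must share a bag in every tree decomposition; so some bag has ≥ 4 vertices and tw(G) ≥ 3. Hence tw(G) = 3 exactly.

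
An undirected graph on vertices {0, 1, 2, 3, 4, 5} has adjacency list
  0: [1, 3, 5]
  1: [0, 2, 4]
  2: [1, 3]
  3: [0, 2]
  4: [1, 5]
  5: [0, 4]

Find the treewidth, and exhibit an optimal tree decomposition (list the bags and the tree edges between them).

The largest bag has 3 vertices, giving width 2; this decomposition certifies tw(G) ≤ 2. The edges 3–2–1–0–3 form a cycle, so G is not a tree and its treewidth is at least 2. The upper and lower bounds meet at 2, so that is the treewidth.

Treewidth 2.
One optimal decomposition is:
Bags: B1 = {0, 2, 3}  B2 = {0, 1, 2}  B3 = {0, 1, 5}  B4 = {1, 4, 5}
Tree: B1–B2, B2–B3, B3–B4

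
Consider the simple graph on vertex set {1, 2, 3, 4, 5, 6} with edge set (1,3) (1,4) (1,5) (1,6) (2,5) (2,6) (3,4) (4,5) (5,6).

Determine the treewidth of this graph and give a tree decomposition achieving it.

The largest bag has 3 vertices, giving width 2; this decomposition certifies tw(G) ≤ 2. On the other hand G contains the 3-clique {1, 3, 4}. A clique must lie in a single bag of any decomposition, so no decomposition can have width below 2. Therefore the treewidth is 2.

Treewidth 2.
Bags: B1 = {1, 5, 6}  B2 = {1, 4, 5}  B3 = {2, 5, 6}  B4 = {1, 3, 4}
Tree: B1–B2, B1–B3, B2–B4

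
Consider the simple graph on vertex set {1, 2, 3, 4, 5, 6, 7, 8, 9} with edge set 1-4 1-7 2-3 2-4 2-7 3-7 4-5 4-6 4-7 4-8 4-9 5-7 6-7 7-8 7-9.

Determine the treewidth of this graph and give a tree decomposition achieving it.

Each bag holds 3 vertices, so the decomposition has width 2, which upper-bounds the treewidth. For the lower bound, the 3 vertices {2, 3, 7} are pairwise adjacent, and any tree decomposition puts a clique entirely inside one bag — forcing width ≥ 2. The upper and lower bounds meet at 2, so that is the treewidth.

Treewidth 2.
One such decomposition:
Bags: B1 = {4, 5, 7}  B2 = {4, 7, 9}  B3 = {1, 4, 7}  B4 = {2, 4, 7}  B5 = {4, 7, 8}  B6 = {2, 3, 7}  B7 = {4, 6, 7}
Tree: B1–B2, B2–B3, B2–B4, B1–B5, B4–B6, B5–B7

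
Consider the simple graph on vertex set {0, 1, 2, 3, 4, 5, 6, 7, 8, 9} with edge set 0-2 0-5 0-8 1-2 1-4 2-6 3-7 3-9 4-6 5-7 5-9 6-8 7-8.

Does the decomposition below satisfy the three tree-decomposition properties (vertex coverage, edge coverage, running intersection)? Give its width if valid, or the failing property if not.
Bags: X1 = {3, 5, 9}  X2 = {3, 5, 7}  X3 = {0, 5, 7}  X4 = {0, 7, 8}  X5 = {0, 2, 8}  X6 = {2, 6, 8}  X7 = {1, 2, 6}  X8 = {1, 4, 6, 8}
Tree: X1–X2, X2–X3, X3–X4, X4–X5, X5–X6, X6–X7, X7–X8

A tree decomposition must satisfy three properties: every vertex lies in some bag; for every edge, both endpoints lie together in some bag; and for every vertex, the bags containing it form a connected subtree. Here bags containing vertex 8 are not connected in the tree, so the decomposition is invalid.

No — bags containing vertex 8 are not connected in the tree.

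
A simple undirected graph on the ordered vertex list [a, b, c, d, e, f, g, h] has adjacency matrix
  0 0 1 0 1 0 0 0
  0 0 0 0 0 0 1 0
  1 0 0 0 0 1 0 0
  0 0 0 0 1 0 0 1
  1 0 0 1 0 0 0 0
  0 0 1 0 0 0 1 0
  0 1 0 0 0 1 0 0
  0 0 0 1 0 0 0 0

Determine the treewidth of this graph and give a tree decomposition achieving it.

Every bag has size at most 2, so the width is 2 − 1 = 1 and tw(G) ≤ 1. Any graph with an edge has treewidth ≥ 1, and G has the edge b–g. The upper and lower bounds meet at 1, so that is the treewidth.

Treewidth 1.
Bags: B1 = {b, g}  B2 = {f, g}  B3 = {c, f}  B4 = {a, c}  B5 = {a, e}  B6 = {d, e}  B7 = {d, h}
Tree: B1–B2, B2–B3, B3–B4, B4–B5, B5–B6, B6–B7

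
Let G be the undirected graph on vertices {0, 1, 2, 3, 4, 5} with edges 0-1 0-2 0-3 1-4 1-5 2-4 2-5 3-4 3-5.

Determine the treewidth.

3

A width-3 tree decomposition is:
Bags: B1 = {0, 1, 2, 3}  B2 = {1, 2, 3, 4}  B3 = {1, 2, 3, 5}
Tree: B1–B2, B2–B3
The largest bag has 4 vertices, giving width 3; this decomposition certifies tw(G) ≤ 3. For the lower bound: the 4 vertex sets {0,2}, {3,4}, {1}, {5} are disjoint, each induces a connected subgraph, and every pair is joined by at least one edge of G. Contracting each set to a single vertex therefore yields K_{4} as a minor, and since treewidth is minor-monotone, tw(G) ≥ tw(K_{4}) = 3. The upper and lower bounds meet at 3, so that is the treewidth.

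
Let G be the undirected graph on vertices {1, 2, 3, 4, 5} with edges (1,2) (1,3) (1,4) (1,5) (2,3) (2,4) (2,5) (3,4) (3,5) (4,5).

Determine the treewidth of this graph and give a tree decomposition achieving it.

A single bag containing all 5 vertices is trivially a valid decomposition of width 4. For the lower bound, the 5 vertices {1, 2, 3, 4, 5} are pairwise adjacent, and any tree decomposition puts a clique entirely inside one bag — forcing width ≥ 4. Hence tw(G) = 4 exactly.

Treewidth 4.
One optimal decomposition is:
Bags: B1 = {1, 2, 3, 4, 5}
Tree: (single bag)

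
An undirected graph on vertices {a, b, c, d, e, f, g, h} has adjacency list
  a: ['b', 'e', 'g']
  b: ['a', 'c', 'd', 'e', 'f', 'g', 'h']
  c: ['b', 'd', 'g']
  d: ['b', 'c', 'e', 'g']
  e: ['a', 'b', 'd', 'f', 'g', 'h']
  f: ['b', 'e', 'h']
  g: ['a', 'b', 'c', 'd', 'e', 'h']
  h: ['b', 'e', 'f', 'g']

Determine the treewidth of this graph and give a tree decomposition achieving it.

Treewidth 3.
Bags: B1 = {b, e, f, h}  B2 = {b, e, g, h}  B3 = {a, b, e, g}  B4 = {b, d, e, g}  B5 = {b, c, d, g}
Tree: B1–B2, B2–B3, B3–B4, B4–B5

Every bag has size at most 4, so the width is 4 − 1 = 3 and tw(G) ≤ 3. For the lower bound, the 4 vertices {b, d, e, g} are pairwise adjacent, and any tree decomposition puts a clique entirely inside one bag — forcing width ≥ 3. Therefore the treewidth is 3.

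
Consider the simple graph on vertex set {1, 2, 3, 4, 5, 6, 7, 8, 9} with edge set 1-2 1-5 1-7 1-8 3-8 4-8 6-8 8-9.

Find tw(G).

1

A width-1 tree decomposition is:
Bags: B1 = {4, 8}  B2 = {1, 8}  B3 = {6, 8}  B4 = {1, 2}  B5 = {1, 5}  B6 = {1, 7}  B7 = {8, 9}  B8 = {3, 8}
Tree: B1–B2, B1–B3, B2–B4, B4–B5, B4–B6, B3–B7, B1–B8
The largest bag has 2 vertices, giving width 1; this decomposition certifies tw(G) ≤ 1. Since G has at least one edge (e.g. 8–4), it is not an edgeless graph, so tw(G) ≥ 1. Therefore the treewidth is 1.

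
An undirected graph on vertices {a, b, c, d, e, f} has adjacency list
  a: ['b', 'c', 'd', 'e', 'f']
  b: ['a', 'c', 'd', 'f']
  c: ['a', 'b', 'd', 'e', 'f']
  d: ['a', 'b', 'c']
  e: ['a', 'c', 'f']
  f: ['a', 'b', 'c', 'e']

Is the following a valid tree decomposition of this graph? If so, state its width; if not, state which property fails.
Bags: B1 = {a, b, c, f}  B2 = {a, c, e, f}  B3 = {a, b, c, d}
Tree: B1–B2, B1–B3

Every vertex of G appears in some bag (union = {a, b, c, d, e, f}); every edge is covered by a bag; and for each vertex v the set of bags containing v is connected in the bag tree. The decomposition is therefore valid. The largest bag has 4 vertices, so the width is 3.

Yes; width 3.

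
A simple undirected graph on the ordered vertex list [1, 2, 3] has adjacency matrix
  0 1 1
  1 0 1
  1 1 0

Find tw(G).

2

A width-2 tree decomposition is:
Bags: B1 = {1, 2, 3}
Tree: (single bag)
A single bag containing all 3 vertices is trivially a valid decomposition of width 2. Conversely, {1, 2, 3} is a clique of size 3, and the vertices of any clique must share a bag in every tree decomposition; so some bag has ≥ 3 vertices and tw(G) ≥ 2. Therefore the treewidth is 2.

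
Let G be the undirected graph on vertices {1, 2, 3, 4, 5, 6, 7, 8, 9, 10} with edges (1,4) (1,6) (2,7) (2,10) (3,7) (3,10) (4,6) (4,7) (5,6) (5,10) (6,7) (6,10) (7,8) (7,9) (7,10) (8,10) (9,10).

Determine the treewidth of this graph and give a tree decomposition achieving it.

Each bag holds 3 vertices, so the decomposition has width 2, which upper-bounds the treewidth. For the lower bound, the 3 vertices {1, 4, 6} are pairwise adjacent, and any tree decomposition puts a clique entirely inside one bag — forcing width ≥ 2. Hence tw(G) = 2 exactly.

Treewidth 2.
One such decomposition:
Bags: B1 = {6, 7, 10}  B2 = {4, 6, 7}  B3 = {7, 8, 10}  B4 = {1, 4, 6}  B5 = {7, 9, 10}  B6 = {3, 7, 10}  B7 = {2, 7, 10}  B8 = {5, 6, 10}
Tree: B1–B2, B1–B3, B2–B4, B1–B5, B3–B6, B3–B7, B1–B8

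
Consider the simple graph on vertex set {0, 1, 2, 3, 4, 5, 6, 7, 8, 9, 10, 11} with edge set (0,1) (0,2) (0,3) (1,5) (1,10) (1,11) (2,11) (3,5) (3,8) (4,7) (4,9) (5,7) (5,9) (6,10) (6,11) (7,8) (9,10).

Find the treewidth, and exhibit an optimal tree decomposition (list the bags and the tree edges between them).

Treewidth 3.
Bags: B1 = {3, 4, 7, 8}  B2 = {3, 4, 5, 7}  B3 = {3, 4, 5, 9}  B4 = {0, 3, 5, 9}  B5 = {0, 1, 5, 9}  B6 = {0, 1, 9, 10}  B7 = {0, 1, 2, 10}  B8 = {1, 2, 10, 11}  B9 = {2, 6, 10, 11}
Tree: B1–B2, B2–B3, B3–B4, B4–B5, B5–B6, B6–B7, B7–B8, B8–B9

The largest bag has 4 vertices, giving width 3; this decomposition certifies tw(G) ≤ 3. For the lower bound: the 4 vertex sets {4,7,8}, {3}, {5}, {0,1,9,10} are disjoint, each induces a connected subgraph, and every pair is joined by at least one edge of G. Contracting each set to a single vertex therefore yields K_{4} as a minor, and since treewidth is minor-monotone, tw(G) ≥ tw(K_{4}) = 3. Therefore the treewidth is 3.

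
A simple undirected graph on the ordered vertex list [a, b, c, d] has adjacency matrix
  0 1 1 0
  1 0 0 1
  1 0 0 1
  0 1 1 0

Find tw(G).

2

A width-2 tree decomposition is:
Bags: B1 = {a, b, c}  B2 = {b, c, d}
Tree: B1–B2
Every bag has size at most 3, so the width is 3 − 1 = 2 and tw(G) ≤ 2. Since b–a–c–d–b is a cycle in G, G is not acyclic. Forests are exactly the graphs of treewidth ≤ 1, so tw(G) ≥ 2. Hence tw(G) = 2 exactly.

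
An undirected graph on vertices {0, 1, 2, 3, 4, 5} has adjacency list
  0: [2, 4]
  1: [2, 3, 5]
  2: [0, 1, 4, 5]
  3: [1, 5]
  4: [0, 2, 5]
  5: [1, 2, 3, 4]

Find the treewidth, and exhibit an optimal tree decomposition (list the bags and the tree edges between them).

Treewidth 2.
One such decomposition:
Bags: B1 = {2, 4, 5}  B2 = {1, 2, 5}  B3 = {0, 2, 4}  B4 = {1, 3, 5}
Tree: B1–B2, B1–B3, B2–B4

Each bag holds 3 vertices, so the decomposition has width 2, which upper-bounds the treewidth. On the other hand G contains the 3-clique {1, 2, 5}. A clique must lie in a single bag of any decomposition, so no decomposition can have width below 2. The upper and lower bounds meet at 2, so that is the treewidth.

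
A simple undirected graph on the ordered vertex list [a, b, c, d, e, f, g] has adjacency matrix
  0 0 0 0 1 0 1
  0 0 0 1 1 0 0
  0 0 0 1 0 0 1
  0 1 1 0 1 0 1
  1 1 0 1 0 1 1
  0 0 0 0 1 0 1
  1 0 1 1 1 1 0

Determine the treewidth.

2

A width-2 tree decomposition is:
Bags: B1 = {b, d, e}  B2 = {d, e, g}  B3 = {c, d, g}  B4 = {e, f, g}  B5 = {a, e, g}
Tree: B1–B2, B2–B3, B2–B4, B2–B5
The largest bag has 3 vertices, giving width 2; this decomposition certifies tw(G) ≤ 2. On the other hand G contains the 3-clique {d, e, g}. A clique must lie in a single bag of any decomposition, so no decomposition can have width below 2. Therefore the treewidth is 2.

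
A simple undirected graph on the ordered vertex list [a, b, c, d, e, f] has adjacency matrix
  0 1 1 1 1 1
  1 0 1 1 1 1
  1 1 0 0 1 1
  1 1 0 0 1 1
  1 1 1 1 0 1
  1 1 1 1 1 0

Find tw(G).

A width-4 tree decomposition is:
Bags: B1 = {a, b, d, e, f}  B2 = {a, b, c, e, f}
Tree: B1–B2
Each bag holds 5 vertices, so the decomposition has width 4, which upper-bounds the treewidth. Conversely, {a, b, d, e, f} is a clique of size 5, and the vertices of any clique must share a bag in every tree decomposition; so some bag has ≥ 5 vertices and tw(G) ≥ 4. Hence tw(G) = 4 exactly.

4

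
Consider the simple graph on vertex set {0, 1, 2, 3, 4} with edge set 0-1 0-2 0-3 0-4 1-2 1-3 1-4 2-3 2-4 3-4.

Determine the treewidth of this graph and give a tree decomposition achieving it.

A single bag containing all 5 vertices is trivially a valid decomposition of width 4. For the lower bound, the 5 vertices {0, 1, 2, 3, 4} are pairwise adjacent, and any tree decomposition puts a clique entirely inside one bag — forcing width ≥ 4. Hence tw(G) = 4 exactly.

Treewidth 4.
One such decomposition:
Bags: B1 = {0, 1, 2, 3, 4}
Tree: (single bag)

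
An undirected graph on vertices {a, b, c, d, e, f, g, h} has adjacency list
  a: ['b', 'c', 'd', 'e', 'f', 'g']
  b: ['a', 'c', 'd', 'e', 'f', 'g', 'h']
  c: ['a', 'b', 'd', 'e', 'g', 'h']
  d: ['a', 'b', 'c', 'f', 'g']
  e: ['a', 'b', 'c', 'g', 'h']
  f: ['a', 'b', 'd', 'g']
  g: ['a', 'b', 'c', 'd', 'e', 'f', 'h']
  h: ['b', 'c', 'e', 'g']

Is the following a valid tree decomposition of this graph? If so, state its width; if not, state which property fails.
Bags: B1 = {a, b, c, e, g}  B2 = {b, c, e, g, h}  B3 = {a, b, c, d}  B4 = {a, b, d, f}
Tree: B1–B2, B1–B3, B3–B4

No — edge (g,d) lies in no bag.

A tree decomposition must satisfy three properties: every vertex lies in some bag; for every edge, both endpoints lie together in some bag; and for every vertex, the bags containing it form a connected subtree. Here edge (g,d) lies in no bag, so the decomposition is invalid.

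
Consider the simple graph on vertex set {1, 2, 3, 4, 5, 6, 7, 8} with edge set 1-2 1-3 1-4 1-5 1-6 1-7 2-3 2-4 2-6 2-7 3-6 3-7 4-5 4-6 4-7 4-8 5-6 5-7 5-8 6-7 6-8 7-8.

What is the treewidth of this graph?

A width-4 tree decomposition is:
Bags: B1 = {1, 2, 4, 6, 7}  B2 = {1, 4, 5, 6, 7}  B3 = {4, 5, 6, 7, 8}  B4 = {1, 2, 3, 6, 7}
Tree: B1–B2, B2–B3, B1–B4
Each bag holds 5 vertices, so the decomposition has width 4, which upper-bounds the treewidth. Conversely, {4, 5, 6, 7, 8} is a clique of size 5, and the vertices of any clique must share a bag in every tree decomposition; so some bag has ≥ 5 vertices and tw(G) ≥ 4. Therefore the treewidth is 4.

4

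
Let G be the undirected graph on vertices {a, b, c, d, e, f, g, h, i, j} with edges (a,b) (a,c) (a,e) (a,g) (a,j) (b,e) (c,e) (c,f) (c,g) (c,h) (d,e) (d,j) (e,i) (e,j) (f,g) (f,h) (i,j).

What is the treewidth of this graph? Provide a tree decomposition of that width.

Treewidth 2.
One optimal decomposition is:
Bags: B1 = {c, f, g}  B2 = {a, c, g}  B3 = {a, c, e}  B4 = {a, b, e}  B5 = {a, e, j}  B6 = {c, f, h}  B7 = {e, i, j}  B8 = {d, e, j}
Tree: B1–B2, B2–B3, B3–B4, B4–B5, B1–B6, B5–B7, B7–B8

The largest bag has 3 vertices, giving width 2; this decomposition certifies tw(G) ≤ 2. For the lower bound, the 3 vertices {c, f, g} are pairwise adjacent, and any tree decomposition puts a clique entirely inside one bag — forcing width ≥ 2. Therefore the treewidth is 2.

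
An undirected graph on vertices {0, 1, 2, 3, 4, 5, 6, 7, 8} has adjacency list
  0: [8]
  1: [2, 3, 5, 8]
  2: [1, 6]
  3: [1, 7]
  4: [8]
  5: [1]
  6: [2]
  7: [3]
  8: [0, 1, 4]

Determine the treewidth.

1

A width-1 tree decomposition is:
Bags: B1 = {1, 8}  B2 = {0, 8}  B3 = {1, 2}  B4 = {1, 3}  B5 = {3, 7}  B6 = {4, 8}  B7 = {1, 5}  B8 = {2, 6}
Tree: B1–B2, B1–B3, B1–B4, B4–B5, B1–B6, B3–B7, B3–B8
Each bag holds 2 vertices, so the decomposition has width 1, which upper-bounds the treewidth. Any graph with an edge has treewidth ≥ 1, and G has the edge 1–8. The upper and lower bounds meet at 1, so that is the treewidth.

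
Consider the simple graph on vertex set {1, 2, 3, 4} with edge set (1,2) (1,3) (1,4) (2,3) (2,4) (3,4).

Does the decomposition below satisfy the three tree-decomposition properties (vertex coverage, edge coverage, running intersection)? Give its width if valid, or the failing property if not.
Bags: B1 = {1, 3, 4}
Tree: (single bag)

No — vertex 2 appears in no bag.

A tree decomposition must satisfy three properties: every vertex lies in some bag; for every edge, both endpoints lie together in some bag; and for every vertex, the bags containing it form a connected subtree. Here vertex 2 appears in no bag, so the decomposition is invalid.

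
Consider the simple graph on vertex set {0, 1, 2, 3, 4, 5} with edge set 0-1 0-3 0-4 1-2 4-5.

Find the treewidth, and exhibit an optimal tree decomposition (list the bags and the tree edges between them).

Treewidth 1.
One such decomposition:
Bags: B1 = {0, 1}  B2 = {0, 4}  B3 = {1, 2}  B4 = {4, 5}  B5 = {0, 3}
Tree: B1–B2, B1–B3, B2–B4, B1–B5

The largest bag has 2 vertices, giving width 1; this decomposition certifies tw(G) ≤ 1. G has an edge, so its treewidth is at least 1. Therefore the treewidth is 1.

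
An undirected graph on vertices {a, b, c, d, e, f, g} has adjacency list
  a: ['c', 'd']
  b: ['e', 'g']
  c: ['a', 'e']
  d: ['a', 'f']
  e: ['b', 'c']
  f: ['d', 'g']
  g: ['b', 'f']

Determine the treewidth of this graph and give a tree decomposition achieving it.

Treewidth 2.
Bags: B1 = {d, f, g}  B2 = {a, d, g}  B3 = {a, c, g}  B4 = {c, e, g}  B5 = {b, e, g}
Tree: B1–B2, B2–B3, B3–B4, B4–B5

The largest bag has 3 vertices, giving width 2; this decomposition certifies tw(G) ≤ 2. Since g–f–d–a–c–e–b–g is a cycle in G, G is not acyclic. Forests are exactly the graphs of treewidth ≤ 1, so tw(G) ≥ 2. Hence tw(G) = 2 exactly.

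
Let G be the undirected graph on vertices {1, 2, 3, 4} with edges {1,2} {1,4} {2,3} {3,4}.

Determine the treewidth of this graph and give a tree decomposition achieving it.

Each bag holds 3 vertices, so the decomposition has width 2, which upper-bounds the treewidth. The edges 4–1–2–3–4 form a cycle, so G is not a tree and its treewidth is at least 2. Therefore the treewidth is 2.

Treewidth 2.
One optimal decomposition is:
Bags: B1 = {1, 2, 4}  B2 = {2, 3, 4}
Tree: B1–B2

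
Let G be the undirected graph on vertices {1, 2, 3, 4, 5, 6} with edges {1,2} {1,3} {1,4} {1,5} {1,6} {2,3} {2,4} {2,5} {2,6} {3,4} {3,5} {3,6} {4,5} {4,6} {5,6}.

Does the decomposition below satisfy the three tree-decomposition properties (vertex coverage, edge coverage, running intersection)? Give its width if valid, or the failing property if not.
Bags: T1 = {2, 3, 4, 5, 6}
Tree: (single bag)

No — vertex 1 appears in no bag.

A tree decomposition must satisfy three properties: every vertex lies in some bag; for every edge, both endpoints lie together in some bag; and for every vertex, the bags containing it form a connected subtree. Here vertex 1 appears in no bag, so the decomposition is invalid.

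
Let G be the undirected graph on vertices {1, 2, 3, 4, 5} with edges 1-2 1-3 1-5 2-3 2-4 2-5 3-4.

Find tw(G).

2

A width-2 tree decomposition is:
Bags: B1 = {1, 2, 5}  B2 = {1, 2, 3}  B3 = {2, 3, 4}
Tree: B1–B2, B2–B3
Every bag has size at most 3, so the width is 3 − 1 = 2 and tw(G) ≤ 2. For the lower bound, the 3 vertices {1, 2, 3} are pairwise adjacent, and any tree decomposition puts a clique entirely inside one bag — forcing width ≥ 2. Combining the bounds, tw(G) = 2.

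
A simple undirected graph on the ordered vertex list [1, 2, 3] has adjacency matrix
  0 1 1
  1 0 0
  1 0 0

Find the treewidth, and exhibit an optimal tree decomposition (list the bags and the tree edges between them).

Each bag holds 2 vertices, so the decomposition has width 1, which upper-bounds the treewidth. Any graph with an edge has treewidth ≥ 1, and G has the edge 1–3. Combining the bounds, tw(G) = 1.

Treewidth 1.
Bags: B1 = {1, 3}  B2 = {1, 2}
Tree: B1–B2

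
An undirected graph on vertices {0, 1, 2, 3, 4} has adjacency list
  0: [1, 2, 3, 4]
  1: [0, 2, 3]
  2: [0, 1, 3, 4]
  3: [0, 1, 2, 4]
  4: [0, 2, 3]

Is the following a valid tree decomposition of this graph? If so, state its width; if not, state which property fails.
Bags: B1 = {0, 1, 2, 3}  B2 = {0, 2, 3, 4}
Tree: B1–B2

Checking the three conditions: (i) the bags cover all of {0, 1, 2, 3, 4}; (ii) for each edge, some bag contains both endpoints; (iii) the bags containing any fixed vertex form a subtree. All hold, so the decomposition is valid with width 4 − 1 = 3.

Yes; width 3.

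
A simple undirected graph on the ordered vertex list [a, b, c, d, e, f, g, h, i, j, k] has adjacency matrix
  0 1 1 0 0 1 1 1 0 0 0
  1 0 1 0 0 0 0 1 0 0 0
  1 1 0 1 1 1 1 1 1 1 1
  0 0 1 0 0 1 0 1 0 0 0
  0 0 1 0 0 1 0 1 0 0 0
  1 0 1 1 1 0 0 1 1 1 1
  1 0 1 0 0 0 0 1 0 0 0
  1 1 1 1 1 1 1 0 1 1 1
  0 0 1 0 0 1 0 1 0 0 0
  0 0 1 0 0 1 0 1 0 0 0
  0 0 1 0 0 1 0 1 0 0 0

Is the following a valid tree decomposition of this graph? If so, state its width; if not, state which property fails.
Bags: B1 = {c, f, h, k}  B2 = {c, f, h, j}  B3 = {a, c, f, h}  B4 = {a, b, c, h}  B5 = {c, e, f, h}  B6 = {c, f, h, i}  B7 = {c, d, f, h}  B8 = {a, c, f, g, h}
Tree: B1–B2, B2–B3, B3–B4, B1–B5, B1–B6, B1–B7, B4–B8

No — bags containing vertex f are not connected in the tree.

A tree decomposition must satisfy three properties: every vertex lies in some bag; for every edge, both endpoints lie together in some bag; and for every vertex, the bags containing it form a connected subtree. Here bags containing vertex f are not connected in the tree, so the decomposition is invalid.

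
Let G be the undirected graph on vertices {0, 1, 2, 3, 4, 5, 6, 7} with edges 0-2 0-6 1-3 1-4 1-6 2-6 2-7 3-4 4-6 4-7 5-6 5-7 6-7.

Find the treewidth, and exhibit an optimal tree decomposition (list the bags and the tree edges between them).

Treewidth 2.
One optimal decomposition is:
Bags: B1 = {2, 6, 7}  B2 = {4, 6, 7}  B3 = {5, 6, 7}  B4 = {1, 4, 6}  B5 = {1, 3, 4}  B6 = {0, 2, 6}
Tree: B1–B2, B1–B3, B2–B4, B4–B5, B1–B6

The largest bag has 3 vertices, giving width 2; this decomposition certifies tw(G) ≤ 2. On the other hand G contains the 3-clique {1, 3, 4}. A clique must lie in a single bag of any decomposition, so no decomposition can have width below 2. The upper and lower bounds meet at 2, so that is the treewidth.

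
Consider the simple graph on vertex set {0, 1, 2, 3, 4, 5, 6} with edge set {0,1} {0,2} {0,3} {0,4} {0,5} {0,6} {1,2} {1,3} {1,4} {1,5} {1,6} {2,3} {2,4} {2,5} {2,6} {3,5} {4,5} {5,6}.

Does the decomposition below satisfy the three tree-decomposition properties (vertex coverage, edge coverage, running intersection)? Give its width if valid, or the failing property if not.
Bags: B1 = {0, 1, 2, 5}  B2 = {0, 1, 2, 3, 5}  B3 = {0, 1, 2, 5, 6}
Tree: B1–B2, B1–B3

No — vertex 4 appears in no bag.

A tree decomposition must satisfy three properties: every vertex lies in some bag; for every edge, both endpoints lie together in some bag; and for every vertex, the bags containing it form a connected subtree. Here vertex 4 appears in no bag, so the decomposition is invalid.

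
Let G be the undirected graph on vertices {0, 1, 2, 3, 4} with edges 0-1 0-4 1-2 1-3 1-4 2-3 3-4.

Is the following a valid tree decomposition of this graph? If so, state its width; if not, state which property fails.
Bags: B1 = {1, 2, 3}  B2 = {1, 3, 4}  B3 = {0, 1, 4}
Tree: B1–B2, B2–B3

Vertex coverage: the bags together contain {0, 1, 2, 3, 4}, the full vertex set. Edge coverage: each edge of G has both endpoints in at least one bag. Running intersection: for every vertex, the bags containing it form a connected subtree. All three properties hold, so this is a valid tree decomposition of width max|bag| − 1 = 2, and hence tw(G) ≤ 2.

Yes; width 2.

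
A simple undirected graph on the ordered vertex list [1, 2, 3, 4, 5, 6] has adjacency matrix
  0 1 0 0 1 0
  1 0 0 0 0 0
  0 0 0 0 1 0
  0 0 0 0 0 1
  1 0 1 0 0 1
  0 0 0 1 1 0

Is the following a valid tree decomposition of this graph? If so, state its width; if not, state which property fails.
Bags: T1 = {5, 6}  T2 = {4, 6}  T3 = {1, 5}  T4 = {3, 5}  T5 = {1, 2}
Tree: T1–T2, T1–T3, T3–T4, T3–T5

Every vertex of G appears in some bag (union = {1, 2, 3, 4, 5, 6}); every edge is covered by a bag; and for each vertex v the set of bags containing v is connected in the bag tree. The decomposition is therefore valid. The largest bag has 2 vertices, so the width is 1.

Yes; width 1.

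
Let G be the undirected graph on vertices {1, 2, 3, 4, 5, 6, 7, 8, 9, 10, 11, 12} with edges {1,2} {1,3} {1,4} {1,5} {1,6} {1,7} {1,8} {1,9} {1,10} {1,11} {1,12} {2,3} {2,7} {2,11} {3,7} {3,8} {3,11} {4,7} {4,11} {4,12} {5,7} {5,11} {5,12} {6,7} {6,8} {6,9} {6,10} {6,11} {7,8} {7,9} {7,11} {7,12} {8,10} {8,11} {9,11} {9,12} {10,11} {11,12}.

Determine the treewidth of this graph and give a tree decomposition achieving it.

Treewidth 4.
One optimal decomposition is:
Bags: B1 = {1, 6, 7, 8, 11}  B2 = {1, 3, 7, 8, 11}  B3 = {1, 2, 3, 7, 11}  B4 = {1, 6, 7, 9, 11}  B5 = {1, 6, 8, 10, 11}  B6 = {1, 7, 9, 11, 12}  B7 = {1, 4, 7, 11, 12}  B8 = {1, 5, 7, 11, 12}
Tree: B1–B2, B2–B3, B1–B4, B1–B5, B4–B6, B6–B7, B7–B8

Each bag holds 5 vertices, so the decomposition has width 4, which upper-bounds the treewidth. On the other hand G contains the 5-clique {1, 6, 8, 10, 11}. A clique must lie in a single bag of any decomposition, so no decomposition can have width below 4. Combining the bounds, tw(G) = 4.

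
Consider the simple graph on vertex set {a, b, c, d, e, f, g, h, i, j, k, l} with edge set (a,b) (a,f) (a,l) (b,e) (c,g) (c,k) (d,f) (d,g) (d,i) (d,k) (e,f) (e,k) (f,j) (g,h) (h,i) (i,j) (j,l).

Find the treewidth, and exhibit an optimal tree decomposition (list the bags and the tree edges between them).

Every bag has size at most 4, so the width is 4 − 1 = 3 and tw(G) ≤ 3. For the lower bound: the 4 vertex sets {c,g,h}, {k}, {d}, {e,f,i,j} are disjoint, each induces a connected subgraph, and every pair is joined by at least one edge of G. Contracting each set to a single vertex therefore yields K_{4} as a minor, and since treewidth is minor-monotone, tw(G) ≥ tw(K_{4}) = 3. The upper and lower bounds meet at 3, so that is the treewidth.

Treewidth 3.
One optimal decomposition is:
Bags: B1 = {c, g, h, k}  B2 = {d, g, h, k}  B3 = {d, h, i, k}  B4 = {d, e, i, k}  B5 = {d, e, f, i}  B6 = {e, f, i, j}  B7 = {b, e, f, j}  B8 = {a, b, f, j}  B9 = {a, b, j, l}
Tree: B1–B2, B2–B3, B3–B4, B4–B5, B5–B6, B6–B7, B7–B8, B8–B9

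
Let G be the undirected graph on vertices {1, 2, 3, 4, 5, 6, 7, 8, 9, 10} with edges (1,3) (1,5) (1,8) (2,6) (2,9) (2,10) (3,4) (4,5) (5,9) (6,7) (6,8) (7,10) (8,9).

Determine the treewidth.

A width-2 tree decomposition is:
Bags: B1 = {2, 7, 10}  B2 = {2, 6, 7}  B3 = {2, 6, 9}  B4 = {6, 8, 9}  B5 = {5, 8, 9}  B6 = {1, 5, 8}  B7 = {1, 4, 5}  B8 = {1, 3, 4}
Tree: B1–B2, B2–B3, B3–B4, B4–B5, B5–B6, B6–B7, B7–B8
The largest bag has 3 vertices, giving width 2; this decomposition certifies tw(G) ≤ 2. Since 10–7–6–2–10 is a cycle in G, G is not acyclic. Forests are exactly the graphs of treewidth ≤ 1, so tw(G) ≥ 2. The upper and lower bounds meet at 2, so that is the treewidth.

2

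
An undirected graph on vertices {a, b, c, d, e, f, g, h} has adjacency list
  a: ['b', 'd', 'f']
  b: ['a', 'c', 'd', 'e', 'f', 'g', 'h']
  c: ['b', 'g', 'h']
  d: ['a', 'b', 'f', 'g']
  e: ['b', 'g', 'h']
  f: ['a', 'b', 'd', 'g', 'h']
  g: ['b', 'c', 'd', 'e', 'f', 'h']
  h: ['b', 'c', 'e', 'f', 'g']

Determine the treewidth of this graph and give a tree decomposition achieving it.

Treewidth 3.
One such decomposition:
Bags: B1 = {b, f, g, h}  B2 = {b, d, f, g}  B3 = {b, c, g, h}  B4 = {a, b, d, f}  B5 = {b, e, g, h}
Tree: B1–B2, B1–B3, B2–B4, B3–B5

Every bag has size at most 4, so the width is 4 − 1 = 3 and tw(G) ≤ 3. On the other hand G contains the 4-clique {b, d, f, g}. A clique must lie in a single bag of any decomposition, so no decomposition can have width below 3. The upper and lower bounds meet at 3, so that is the treewidth.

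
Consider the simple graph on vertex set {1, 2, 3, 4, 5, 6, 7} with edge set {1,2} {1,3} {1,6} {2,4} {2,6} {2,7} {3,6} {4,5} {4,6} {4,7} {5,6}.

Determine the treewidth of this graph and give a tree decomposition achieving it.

The largest bag has 3 vertices, giving width 2; this decomposition certifies tw(G) ≤ 2. Conversely, {1, 2, 6} is a clique of size 3, and the vertices of any clique must share a bag in every tree decomposition; so some bag has ≥ 3 vertices and tw(G) ≥ 2. Hence tw(G) = 2 exactly.

Treewidth 2.
One such decomposition:
Bags: B1 = {2, 4, 6}  B2 = {4, 5, 6}  B3 = {2, 4, 7}  B4 = {1, 2, 6}  B5 = {1, 3, 6}
Tree: B1–B2, B1–B3, B1–B4, B4–B5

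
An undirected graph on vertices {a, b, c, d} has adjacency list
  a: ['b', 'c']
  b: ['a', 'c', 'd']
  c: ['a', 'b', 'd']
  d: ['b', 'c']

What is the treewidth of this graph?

2

A width-2 tree decomposition is:
Bags: B1 = {b, c, d}  B2 = {a, b, c}
Tree: B1–B2
Every bag has size at most 3, so the width is 3 − 1 = 2 and tw(G) ≤ 2. Conversely, {b, c, d} is a clique of size 3, and the vertices of any clique must share a bag in every tree decomposition; so some bag has ≥ 3 vertices and tw(G) ≥ 2. Therefore the treewidth is 2.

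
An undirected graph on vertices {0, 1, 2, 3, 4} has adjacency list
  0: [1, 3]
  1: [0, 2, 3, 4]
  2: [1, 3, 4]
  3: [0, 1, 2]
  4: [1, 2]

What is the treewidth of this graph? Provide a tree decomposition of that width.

Every bag has size at most 3, so the width is 3 − 1 = 2 and tw(G) ≤ 2. Conversely, {0, 1, 3} is a clique of size 3, and the vertices of any clique must share a bag in every tree decomposition; so some bag has ≥ 3 vertices and tw(G) ≥ 2. Therefore the treewidth is 2.

Treewidth 2.
One such decomposition:
Bags: B1 = {1, 2, 4}  B2 = {1, 2, 3}  B3 = {0, 1, 3}
Tree: B1–B2, B2–B3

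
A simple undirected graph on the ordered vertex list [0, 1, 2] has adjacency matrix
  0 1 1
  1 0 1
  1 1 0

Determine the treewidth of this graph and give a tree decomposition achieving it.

Treewidth 2.
One such decomposition:
Bags: B1 = {0, 1, 2}
Tree: (single bag)

A single bag containing all 3 vertices is trivially a valid decomposition of width 2. Conversely, {0, 1, 2} is a clique of size 3, and the vertices of any clique must share a bag in every tree decomposition; so some bag has ≥ 3 vertices and tw(G) ≥ 2. Therefore the treewidth is 2.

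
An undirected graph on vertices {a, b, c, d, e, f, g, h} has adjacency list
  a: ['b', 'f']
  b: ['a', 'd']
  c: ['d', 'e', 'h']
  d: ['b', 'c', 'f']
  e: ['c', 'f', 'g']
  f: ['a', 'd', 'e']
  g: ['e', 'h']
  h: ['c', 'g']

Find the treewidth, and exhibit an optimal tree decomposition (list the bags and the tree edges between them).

Every bag has size at most 3, so the width is 3 − 1 = 2 and tw(G) ≤ 2. For the lower bound, G contains the cycle b–a–f–d–b, so G is not a forest; only forests have treewidth ≤ 1, hence tw(G) ≥ 2. Therefore the treewidth is 2.

Treewidth 2.
One such decomposition:
Bags: B1 = {a, b, d}  B2 = {a, d, f}  B3 = {c, d, f}  B4 = {c, e, f}  B5 = {c, e, h}  B6 = {e, g, h}
Tree: B1–B2, B2–B3, B3–B4, B4–B5, B5–B6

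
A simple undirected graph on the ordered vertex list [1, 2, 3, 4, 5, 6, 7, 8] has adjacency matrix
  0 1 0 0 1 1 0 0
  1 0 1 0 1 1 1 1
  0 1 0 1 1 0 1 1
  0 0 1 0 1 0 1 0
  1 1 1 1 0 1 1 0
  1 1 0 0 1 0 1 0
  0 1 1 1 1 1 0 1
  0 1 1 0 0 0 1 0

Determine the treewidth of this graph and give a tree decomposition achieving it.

Treewidth 3.
One such decomposition:
Bags: B1 = {1, 2, 5, 6}  B2 = {2, 5, 6, 7}  B3 = {2, 3, 5, 7}  B4 = {2, 3, 7, 8}  B5 = {3, 4, 5, 7}
Tree: B1–B2, B2–B3, B3–B4, B3–B5

Each bag holds 4 vertices, so the decomposition has width 3, which upper-bounds the treewidth. On the other hand G contains the 4-clique {2, 3, 7, 8}. A clique must lie in a single bag of any decomposition, so no decomposition can have width below 3. Combining the bounds, tw(G) = 3.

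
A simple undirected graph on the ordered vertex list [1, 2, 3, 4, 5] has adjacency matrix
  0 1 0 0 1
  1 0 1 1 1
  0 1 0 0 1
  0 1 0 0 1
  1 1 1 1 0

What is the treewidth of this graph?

A width-2 tree decomposition is:
Bags: B1 = {2, 3, 5}  B2 = {2, 4, 5}  B3 = {1, 2, 5}
Tree: B1–B2, B1–B3
Every bag has size at most 3, so the width is 3 − 1 = 2 and tw(G) ≤ 2. On the other hand G contains the 3-clique {1, 2, 5}. A clique must lie in a single bag of any decomposition, so no decomposition can have width below 2. Hence tw(G) = 2 exactly.

2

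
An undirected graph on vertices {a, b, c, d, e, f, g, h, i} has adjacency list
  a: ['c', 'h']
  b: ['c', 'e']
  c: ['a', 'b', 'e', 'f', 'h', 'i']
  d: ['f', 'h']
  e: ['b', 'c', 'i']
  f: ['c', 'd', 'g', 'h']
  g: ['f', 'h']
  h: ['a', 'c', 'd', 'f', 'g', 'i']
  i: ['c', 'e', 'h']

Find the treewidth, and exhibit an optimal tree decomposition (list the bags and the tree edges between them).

Every bag has size at most 3, so the width is 3 − 1 = 2 and tw(G) ≤ 2. For the lower bound, the 3 vertices {b, c, e} are pairwise adjacent, and any tree decomposition puts a clique entirely inside one bag — forcing width ≥ 2. Therefore the treewidth is 2.

Treewidth 2.
Bags: B1 = {c, e, i}  B2 = {c, h, i}  B3 = {b, c, e}  B4 = {c, f, h}  B5 = {d, f, h}  B6 = {f, g, h}  B7 = {a, c, h}
Tree: B1–B2, B1–B3, B2–B4, B4–B5, B4–B6, B4–B7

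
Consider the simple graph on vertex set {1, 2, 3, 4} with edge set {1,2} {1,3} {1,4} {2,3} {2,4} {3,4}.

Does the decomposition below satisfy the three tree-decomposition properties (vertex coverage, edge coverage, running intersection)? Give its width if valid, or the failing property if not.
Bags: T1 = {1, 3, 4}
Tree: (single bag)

A tree decomposition must satisfy three properties: every vertex lies in some bag; for every edge, both endpoints lie together in some bag; and for every vertex, the bags containing it form a connected subtree. Here vertex 2 appears in no bag, so the decomposition is invalid.

No — vertex 2 appears in no bag.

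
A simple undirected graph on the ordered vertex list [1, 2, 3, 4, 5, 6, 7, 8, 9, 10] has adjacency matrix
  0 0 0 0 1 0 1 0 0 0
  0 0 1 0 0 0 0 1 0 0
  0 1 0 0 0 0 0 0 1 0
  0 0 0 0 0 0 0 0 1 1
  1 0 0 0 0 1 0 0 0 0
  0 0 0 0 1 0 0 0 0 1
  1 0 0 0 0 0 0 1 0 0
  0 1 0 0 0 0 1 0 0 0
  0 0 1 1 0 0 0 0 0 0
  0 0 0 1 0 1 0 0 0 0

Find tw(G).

A width-2 tree decomposition is:
Bags: B1 = {2, 3, 8}  B2 = {3, 8, 9}  B3 = {4, 8, 9}  B4 = {4, 8, 10}  B5 = {6, 8, 10}  B6 = {5, 6, 8}  B7 = {1, 5, 8}  B8 = {1, 7, 8}
Tree: B1–B2, B2–B3, B3–B4, B4–B5, B5–B6, B6–B7, B7–B8
Every bag has size at most 3, so the width is 3 − 1 = 2 and tw(G) ≤ 2. The edges 8–2–3–9–4–10–6–5–1–7–8 form a cycle, so G is not a tree and its treewidth is at least 2. Hence tw(G) = 2 exactly.

2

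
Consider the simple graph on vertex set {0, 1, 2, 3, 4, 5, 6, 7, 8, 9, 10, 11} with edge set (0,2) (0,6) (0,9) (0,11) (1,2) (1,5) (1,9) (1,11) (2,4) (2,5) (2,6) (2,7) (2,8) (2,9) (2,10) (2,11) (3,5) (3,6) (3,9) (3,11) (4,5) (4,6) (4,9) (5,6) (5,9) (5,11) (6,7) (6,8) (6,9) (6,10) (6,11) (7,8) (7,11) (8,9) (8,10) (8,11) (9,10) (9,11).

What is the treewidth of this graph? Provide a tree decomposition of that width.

Every bag has size at most 5, so the width is 5 − 1 = 4 and tw(G) ≤ 4. Conversely, {1, 2, 5, 9, 11} is a clique of size 5, and the vertices of any clique must share a bag in every tree decomposition; so some bag has ≥ 5 vertices and tw(G) ≥ 4. The upper and lower bounds meet at 4, so that is the treewidth.

Treewidth 4.
Bags: B1 = {2, 5, 6, 9, 11}  B2 = {2, 6, 8, 9, 11}  B3 = {2, 6, 8, 9, 10}  B4 = {2, 6, 7, 8, 11}  B5 = {1, 2, 5, 9, 11}  B6 = {2, 4, 5, 6, 9}  B7 = {0, 2, 6, 9, 11}  B8 = {3, 5, 6, 9, 11}
Tree: B1–B2, B2–B3, B2–B4, B1–B5, B1–B6, B1–B7, B1–B8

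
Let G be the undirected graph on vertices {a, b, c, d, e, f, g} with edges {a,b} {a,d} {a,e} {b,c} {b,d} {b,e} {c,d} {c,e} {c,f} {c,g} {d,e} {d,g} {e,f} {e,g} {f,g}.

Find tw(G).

3

A width-3 tree decomposition is:
Bags: B1 = {c, d, e, g}  B2 = {c, e, f, g}  B3 = {b, c, d, e}  B4 = {a, b, d, e}
Tree: B1–B2, B1–B3, B3–B4
Every bag has size at most 4, so the width is 4 − 1 = 3 and tw(G) ≤ 3. On the other hand G contains the 4-clique {c, d, e, g}. A clique must lie in a single bag of any decomposition, so no decomposition can have width below 3. Combining the bounds, tw(G) = 3.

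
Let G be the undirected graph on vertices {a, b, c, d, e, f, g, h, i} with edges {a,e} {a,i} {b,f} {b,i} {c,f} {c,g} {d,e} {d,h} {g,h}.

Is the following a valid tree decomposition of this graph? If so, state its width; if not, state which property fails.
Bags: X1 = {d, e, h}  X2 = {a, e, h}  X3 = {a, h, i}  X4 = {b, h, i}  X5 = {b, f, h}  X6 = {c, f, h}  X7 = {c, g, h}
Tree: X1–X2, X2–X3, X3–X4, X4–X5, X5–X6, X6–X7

Vertex coverage: the bags together contain {a, b, c, d, e, f, g, h, i}, the full vertex set. Edge coverage: each edge of G has both endpoints in at least one bag. Running intersection: for every vertex, the bags containing it form a connected subtree. All three properties hold, so this is a valid tree decomposition of width max|bag| − 1 = 2, and hence tw(G) ≤ 2.

Yes; width 2.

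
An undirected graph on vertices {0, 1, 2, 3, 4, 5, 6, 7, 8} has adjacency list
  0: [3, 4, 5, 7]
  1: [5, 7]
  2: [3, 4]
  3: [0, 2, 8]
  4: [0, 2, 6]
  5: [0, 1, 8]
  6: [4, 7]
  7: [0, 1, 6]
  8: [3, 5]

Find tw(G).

A width-3 tree decomposition is:
Bags: B1 = {1, 5, 7, 8}  B2 = {0, 5, 7, 8}  B3 = {0, 3, 7, 8}  B4 = {0, 3, 6, 7}  B5 = {0, 3, 4, 6}  B6 = {2, 3, 4, 6}
Tree: B1–B2, B2–B3, B3–B4, B4–B5, B5–B6
Every bag has size at most 4, so the width is 4 − 1 = 3 and tw(G) ≤ 3. For the lower bound: the 4 vertex sets {1,5,8}, {7}, {0}, {2,3,4,6} are disjoint, each induces a connected subgraph, and every pair is joined by at least one edge of G. Contracting each set to a single vertex therefore yields K_{4} as a minor, and since treewidth is minor-monotone, tw(G) ≥ tw(K_{4}) = 3. Therefore the treewidth is 3.

3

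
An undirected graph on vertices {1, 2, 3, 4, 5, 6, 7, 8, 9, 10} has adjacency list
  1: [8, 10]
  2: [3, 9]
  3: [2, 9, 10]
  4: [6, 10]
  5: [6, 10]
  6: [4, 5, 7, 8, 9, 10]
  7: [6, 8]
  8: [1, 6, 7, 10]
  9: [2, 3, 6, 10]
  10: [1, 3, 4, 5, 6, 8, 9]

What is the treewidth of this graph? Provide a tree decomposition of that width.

Treewidth 2.
Bags: B1 = {1, 8, 10}  B2 = {6, 8, 10}  B3 = {6, 9, 10}  B4 = {3, 9, 10}  B5 = {5, 6, 10}  B6 = {2, 3, 9}  B7 = {6, 7, 8}  B8 = {4, 6, 10}
Tree: B1–B2, B2–B3, B3–B4, B2–B5, B4–B6, B2–B7, B5–B8

Every bag has size at most 3, so the width is 3 − 1 = 2 and tw(G) ≤ 2. For the lower bound, the 3 vertices {2, 3, 9} are pairwise adjacent, and any tree decomposition puts a clique entirely inside one bag — forcing width ≥ 2. Combining the bounds, tw(G) = 2.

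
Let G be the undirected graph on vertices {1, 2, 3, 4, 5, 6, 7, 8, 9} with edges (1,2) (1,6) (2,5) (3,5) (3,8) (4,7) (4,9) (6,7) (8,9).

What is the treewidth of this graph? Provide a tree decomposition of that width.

Treewidth 2.
One optimal decomposition is:
Bags: B1 = {4, 8, 9}  B2 = {4, 7, 8}  B3 = {6, 7, 8}  B4 = {1, 6, 8}  B5 = {1, 2, 8}  B6 = {2, 5, 8}  B7 = {3, 5, 8}
Tree: B1–B2, B2–B3, B3–B4, B4–B5, B5–B6, B6–B7

Every bag has size at most 3, so the width is 3 − 1 = 2 and tw(G) ≤ 2. For the lower bound, G contains the cycle 8–9–4–7–6–1–2–5–3–8, so G is not a forest; only forests have treewidth ≤ 1, hence tw(G) ≥ 2. Combining the bounds, tw(G) = 2.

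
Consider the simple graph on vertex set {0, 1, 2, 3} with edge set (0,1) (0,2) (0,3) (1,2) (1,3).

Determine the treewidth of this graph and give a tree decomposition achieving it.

Each bag holds 3 vertices, so the decomposition has width 2, which upper-bounds the treewidth. For the lower bound, the 3 vertices {0, 1, 2} are pairwise adjacent, and any tree decomposition puts a clique entirely inside one bag — forcing width ≥ 2. Hence tw(G) = 2 exactly.

Treewidth 2.
One optimal decomposition is:
Bags: B1 = {0, 1, 2}  B2 = {0, 1, 3}
Tree: B1–B2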